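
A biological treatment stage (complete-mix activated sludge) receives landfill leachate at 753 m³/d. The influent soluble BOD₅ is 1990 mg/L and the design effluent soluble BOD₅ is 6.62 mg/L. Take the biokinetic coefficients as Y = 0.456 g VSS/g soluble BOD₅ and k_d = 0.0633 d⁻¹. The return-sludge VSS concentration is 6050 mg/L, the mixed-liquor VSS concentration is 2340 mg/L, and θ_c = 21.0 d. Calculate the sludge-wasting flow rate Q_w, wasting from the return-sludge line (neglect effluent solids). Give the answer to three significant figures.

Q_w ≈ 48.3 m³/d

Steady-state biomass mass balance: V·X·(1 + k_d·θ_c) = Y·Q·(S₀ − S)·θ_c, so V = 0.456 × 753 × (1990 − 6.62) × 21.0 / [2340 × (1 + 0.0633 × 21.0)] = 1.43×10^7 / 5451 = 2624 m³.
θ_c = V·X/(Q_w·X_r) when wasting from the recycle, so Q_w = V·X/(θ_c·X_r) = 2624 × 2340 / (21.0 × 6050) = 48.33 m³/d.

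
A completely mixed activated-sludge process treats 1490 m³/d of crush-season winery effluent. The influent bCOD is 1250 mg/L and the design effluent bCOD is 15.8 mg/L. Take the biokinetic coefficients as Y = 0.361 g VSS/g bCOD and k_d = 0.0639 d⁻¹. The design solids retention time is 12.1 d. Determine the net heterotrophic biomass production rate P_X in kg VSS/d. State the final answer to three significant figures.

Observed yield with endogenous decay: Y_obs = Y / (1 + k_d·θ_c) = 0.361 / (1 + 0.0639 × 12.1) = 0.361 / 1.773 = 0.2036 g VSS/g bCOD.
Mass of bCOD removed per day: Q(S₀ − S) = 1490 × 1234 g/m³ = 1839 kg/d.
Net biomass production P_X = Y_obs × Q·(S₀ − S) = 0.2036 × 1839 = 374.4 kg VSS/d.

P_X ≈ 374 kg VSS/d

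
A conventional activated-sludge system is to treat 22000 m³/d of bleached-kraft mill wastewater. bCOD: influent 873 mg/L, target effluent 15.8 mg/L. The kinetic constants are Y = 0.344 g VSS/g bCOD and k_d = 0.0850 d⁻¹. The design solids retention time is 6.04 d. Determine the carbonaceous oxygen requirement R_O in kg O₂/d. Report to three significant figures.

R_O ≈ 12800 kg O₂/d

Observed yield with endogenous decay: Y_obs = Y / (1 + k_d·θ_c) = 0.344 / (1 + 0.0850 × 6.04) = 0.344 / 1.513 = 0.2273 g VSS/g bCOD.
ΔS = 873 − 15.8 = 857.2 mg/L, so the substrate removal rate is 22000 × 857.2/1000 = 18858 kg bCOD/d.
Biomass synthesised: P_X = Y_obs × 18858 = 4287 kg VSS/d.
R_O = Q·ΔS − 1.42 P_X = 18858 − 6087 = 12771 kg O₂/d.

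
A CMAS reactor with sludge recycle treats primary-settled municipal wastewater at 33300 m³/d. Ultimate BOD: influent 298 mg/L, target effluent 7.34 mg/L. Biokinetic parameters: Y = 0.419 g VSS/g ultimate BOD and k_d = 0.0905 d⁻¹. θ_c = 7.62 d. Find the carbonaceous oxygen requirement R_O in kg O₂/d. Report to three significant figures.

The observed yield is Y_obs = Y/(1 + k_d·θ_c) = 0.419 / (1 + 0.0905 × 7.62) = 0.419 / 1.690 = 0.2480 g VSS per g ultimate BOD removed.
ΔS = 298 − 7.34 = 290.7 mg/L, so the substrate removal rate is 33300 × 290.7/1000 = 9679 kg ultimate BOD/d.
P_X = Y_obs·Q·(S₀ − S) = 0.2480 × 9679 = 2400 kg VSS/d.
R_O = Q·(S₀ − S) − 1.42·P_X = 9679 − 1.42 × 2400 = 6271 kg O₂/d.

R_O ≈ 6270 kg O₂/d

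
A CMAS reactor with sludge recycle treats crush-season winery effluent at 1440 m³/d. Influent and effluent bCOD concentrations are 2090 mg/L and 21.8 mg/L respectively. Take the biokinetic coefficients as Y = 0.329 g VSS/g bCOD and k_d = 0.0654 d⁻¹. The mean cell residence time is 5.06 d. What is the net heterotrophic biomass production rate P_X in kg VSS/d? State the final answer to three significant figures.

P_X ≈ 736 kg VSS/d

The observed yield is Y_obs = Y/(1 + k_d·θ_c) = 0.329 / (1 + 0.0654 × 5.06) = 0.329 / 1.331 = 0.2472 g VSS per g bCOD removed.
ΔS = 2090 − 21.8 = 2068 mg/L, so the substrate removal rate is 1440 × 2068/1000 = 2978 kg bCOD/d.
Biomass produced: P_X = Y_obs·Q·ΔS = 0.2472 × 2978 ≈ 736.2 kg VSS/d.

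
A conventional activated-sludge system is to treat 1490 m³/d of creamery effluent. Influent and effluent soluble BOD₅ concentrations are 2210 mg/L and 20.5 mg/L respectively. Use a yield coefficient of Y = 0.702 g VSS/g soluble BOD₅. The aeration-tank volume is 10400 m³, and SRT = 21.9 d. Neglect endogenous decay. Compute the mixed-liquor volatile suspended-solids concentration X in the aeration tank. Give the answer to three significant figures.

X ≈ 4820 mg/L

Without decay, X = Y Q (S₀−S) θ_c / V = 0.702 × 1490 × (2210 − 20.5) × 21.9 / 10400 = 4823 mg/L.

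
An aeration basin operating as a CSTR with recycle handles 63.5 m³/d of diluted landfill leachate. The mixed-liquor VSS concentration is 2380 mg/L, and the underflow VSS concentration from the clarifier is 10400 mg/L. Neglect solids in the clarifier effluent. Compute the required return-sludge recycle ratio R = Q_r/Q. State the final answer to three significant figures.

R ≈ 0.297

Mass balance around the secondary clarifier (neglecting effluent solids): R = X / (X_r − X) = 2380 / (10400 − 2380) = 0.2968.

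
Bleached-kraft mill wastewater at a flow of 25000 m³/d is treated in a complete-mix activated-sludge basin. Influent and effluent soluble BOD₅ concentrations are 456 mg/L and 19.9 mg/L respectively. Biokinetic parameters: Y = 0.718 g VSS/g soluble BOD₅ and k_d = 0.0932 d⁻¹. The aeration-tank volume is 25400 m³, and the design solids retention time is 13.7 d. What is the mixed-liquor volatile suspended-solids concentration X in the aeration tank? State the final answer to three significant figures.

X ≈ 1850 mg/L

X = Y·Q·ΔS·θ_c / [V·(1 + k_d θ_c)] = 0.718 × 25000 × (456 − 19.9) × 13.7 / [25400 × (1 + 0.0932 × 13.7)] = 1854 mg/L.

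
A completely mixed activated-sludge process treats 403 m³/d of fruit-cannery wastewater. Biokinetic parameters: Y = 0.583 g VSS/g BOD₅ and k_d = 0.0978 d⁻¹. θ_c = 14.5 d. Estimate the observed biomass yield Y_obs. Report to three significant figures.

The observed yield is Y_obs = Y/(1 + k_d·θ_c) = 0.583 / (1 + 0.0978 × 14.5) = 0.583 / 2.418 = 0.2411 g VSS per g BOD₅ removed.

Y_obs ≈ 0.241 g VSS/g BOD₅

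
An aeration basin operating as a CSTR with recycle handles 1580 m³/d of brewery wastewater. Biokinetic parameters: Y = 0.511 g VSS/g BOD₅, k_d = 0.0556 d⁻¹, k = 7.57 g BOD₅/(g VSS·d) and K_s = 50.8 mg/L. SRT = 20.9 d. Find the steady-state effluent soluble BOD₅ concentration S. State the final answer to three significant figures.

For a completely mixed reactor with recycle the Lawrence–McCarty relation gives S = K_s·(1 + k_d·θ_c) / [θ_c·(Y·k − k_d) − 1] = 50.8 × (1 + 0.0556 × 20.9) / [20.9 × (0.511 × 7.57 − 0.0556) − 1] = 109.8 / 78.68 = 1.396 mg/L.

S ≈ 1.40 mg/L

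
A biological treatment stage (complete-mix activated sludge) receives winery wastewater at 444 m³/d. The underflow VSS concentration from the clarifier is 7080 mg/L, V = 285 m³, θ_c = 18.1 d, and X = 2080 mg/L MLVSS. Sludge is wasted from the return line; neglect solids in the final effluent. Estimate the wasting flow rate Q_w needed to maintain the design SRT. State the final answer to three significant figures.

Q_w ≈ 4.63 m³/d

Q_w = (V·X)/(θ_c X_r) = 285.0 × 2080 / (18.1 × 7080) = 4.626 m³/d.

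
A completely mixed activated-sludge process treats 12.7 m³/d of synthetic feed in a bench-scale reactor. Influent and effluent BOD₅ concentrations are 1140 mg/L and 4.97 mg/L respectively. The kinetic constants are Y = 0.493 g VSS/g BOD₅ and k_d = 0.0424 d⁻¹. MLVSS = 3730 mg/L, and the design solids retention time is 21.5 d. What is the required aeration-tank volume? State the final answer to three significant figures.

V ≈ 21.4 m³

Steady-state biomass mass balance: V·X·(1 + k_d·θ_c) = Y·Q·(S₀ − S)·θ_c, so V = 0.493 × 12.7 × (1140 − 4.97) × 21.5 / [3730 × (1 + 0.0424 × 21.5)] = 1.53×10^5 / 7130 = 21.43 m³.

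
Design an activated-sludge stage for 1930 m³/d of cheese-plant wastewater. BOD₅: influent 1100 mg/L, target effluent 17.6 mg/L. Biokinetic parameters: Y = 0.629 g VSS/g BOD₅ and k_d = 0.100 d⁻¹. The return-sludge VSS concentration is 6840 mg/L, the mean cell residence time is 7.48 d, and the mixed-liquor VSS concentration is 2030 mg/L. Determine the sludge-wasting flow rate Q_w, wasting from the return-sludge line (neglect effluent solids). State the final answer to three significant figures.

Q_w ≈ 110 m³/d

Steady-state biomass mass balance: V·X·(1 + k_d·θ_c) = Y·Q·(S₀ − S)·θ_c, so V = 0.629 × 1930 × (1100 − 17.6) × 7.48 / [2030 × (1 + 0.100 × 7.48)] = 9.83×10^6 / 3548 = 2770 m³.
θ_c = V·X/(Q_w·X_r) when wasting from the recycle, so Q_w = V·X/(θ_c·X_r) = 2770 × 2030 / (7.48 × 6840) = 109.9 m³/d.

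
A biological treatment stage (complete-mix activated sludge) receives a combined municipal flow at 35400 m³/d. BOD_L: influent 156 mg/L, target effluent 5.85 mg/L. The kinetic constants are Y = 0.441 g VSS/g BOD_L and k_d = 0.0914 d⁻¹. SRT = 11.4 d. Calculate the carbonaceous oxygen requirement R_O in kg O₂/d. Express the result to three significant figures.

R_O ≈ 3690 kg O₂/d

Correct the yield for decay: Y_obs = Y/(1 + k_d θ_c) = 0.441 / (1 + 0.0914 × 11.4) = 0.441 / 2.042 = 0.2160.
ΔS = 156 − 5.85 = 150.2 mg/L, so the substrate removal rate is 35400 × 150.2/1000 = 5315 kg BOD_L/d.
P_X = Y_obs·Q·(S₀ − S) = 0.2160 × 5315 = 1148 kg VSS/d.
R_O = Q·(S₀ − S) − 1.42·P_X = 5315 − 1.42 × 1148 = 3685 kg O₂/d.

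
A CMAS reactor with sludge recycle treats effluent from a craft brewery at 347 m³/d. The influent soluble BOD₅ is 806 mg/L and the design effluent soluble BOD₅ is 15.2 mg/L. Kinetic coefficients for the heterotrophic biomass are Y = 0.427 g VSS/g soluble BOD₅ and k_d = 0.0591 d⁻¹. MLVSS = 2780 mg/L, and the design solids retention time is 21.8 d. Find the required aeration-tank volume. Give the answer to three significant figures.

Rearranging the biomass balance for a CMAS with decay, V = Y·Q·ΔS·θ_c / [X·(1+k_d θ_c)] = 0.427 × 347 × (806 − 15.2) × 21.8 / [2780 × (1 + 0.0591 × 21.8)] = 2.55×10^6 / 6362 = 401.5 m³.

V ≈ 402 m³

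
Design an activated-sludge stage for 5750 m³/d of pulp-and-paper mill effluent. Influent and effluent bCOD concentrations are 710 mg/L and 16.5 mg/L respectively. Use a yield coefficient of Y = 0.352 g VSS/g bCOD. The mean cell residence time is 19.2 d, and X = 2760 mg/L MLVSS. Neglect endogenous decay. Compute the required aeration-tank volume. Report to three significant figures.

V ≈ 9760 m³

Biomass mass balance (decay neglected): V·X = Y·Q·(S₀ − S)·θ_c, so V = 0.352 × 5750 × (710 − 16.5) × 19.2 / 2760 = 9764 m³.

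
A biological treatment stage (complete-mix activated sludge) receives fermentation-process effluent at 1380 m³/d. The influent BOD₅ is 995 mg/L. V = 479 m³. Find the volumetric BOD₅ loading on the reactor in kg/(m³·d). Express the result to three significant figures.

L_v ≈ 2.87 kg BOD₅/(m³·d)

Volumetric loading L_v = Q·S₀ / V = 1380 × 995 g/m³ / 479.0 m³ = 2867 g/(m³·d) = 2.867 kg BOD₅/(m³·d).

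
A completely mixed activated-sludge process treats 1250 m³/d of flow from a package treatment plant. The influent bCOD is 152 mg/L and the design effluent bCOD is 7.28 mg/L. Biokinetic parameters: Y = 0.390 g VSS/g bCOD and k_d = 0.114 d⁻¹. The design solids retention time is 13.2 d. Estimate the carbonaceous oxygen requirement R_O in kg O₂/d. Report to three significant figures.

R_O ≈ 141 kg O₂/d

Y_obs = Y / (1 + k_d θ_c) = 0.390 / (1 + 0.114 × 13.2) = 0.390 / 2.505 = 0.1557.
Mass of bCOD removed per day: Q(S₀ − S) = 1250 × 144.7 g/m³ = 180.9 kg/d.
Net sludge production P_X = 0.1557 × 180.9 = 28.17 kg VSS/d.
Carbonaceous O₂ demand = substrate oxidised − cell-mass equivalent = 180.9 − 1.42 × 28.17 = 140.9 kg O₂/d.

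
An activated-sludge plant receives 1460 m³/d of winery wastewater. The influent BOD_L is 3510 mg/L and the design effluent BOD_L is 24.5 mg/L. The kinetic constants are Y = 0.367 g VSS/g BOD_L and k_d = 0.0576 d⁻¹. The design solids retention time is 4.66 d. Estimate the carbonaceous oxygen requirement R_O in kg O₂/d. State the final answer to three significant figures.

The observed yield is Y_obs = Y/(1 + k_d·θ_c) = 0.367 / (1 + 0.0576 × 4.66) = 0.367 / 1.268 = 0.2893 g VSS per g BOD_L removed.
Substrate removed = Q·(S₀ − S) = 1460 m³/d × (3510 − 24.5) g/m³ = 5.09×10^6 g/d = 5089 kg/d.
P_X = Y_obs·Q·(S₀ − S) = 0.2893 × 5089 = 1472 kg VSS/d.
R_O = Q·ΔS − 1.42 P_X = 5089 − 2091 = 2998 kg O₂/d.

R_O ≈ 3000 kg O₂/d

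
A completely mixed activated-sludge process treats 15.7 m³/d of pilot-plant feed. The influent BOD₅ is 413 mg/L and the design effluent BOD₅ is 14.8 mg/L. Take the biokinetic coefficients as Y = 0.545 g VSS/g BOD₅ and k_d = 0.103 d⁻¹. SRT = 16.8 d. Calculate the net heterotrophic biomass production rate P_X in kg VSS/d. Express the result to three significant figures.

The observed yield is Y_obs = Y/(1 + k_d·θ_c) = 0.545 / (1 + 0.103 × 16.8) = 0.545 / 2.730 = 0.1996 g VSS per g BOD₅ removed.
Mass of BOD₅ removed per day: Q(S₀ − S) = 15.7 × 398.2 g/m³ = 6.252 kg/d.
So the net sludge growth is P_X = 0.1996 × 6.252 = 1.248 kg VSS/d.

P_X ≈ 1.25 kg VSS/d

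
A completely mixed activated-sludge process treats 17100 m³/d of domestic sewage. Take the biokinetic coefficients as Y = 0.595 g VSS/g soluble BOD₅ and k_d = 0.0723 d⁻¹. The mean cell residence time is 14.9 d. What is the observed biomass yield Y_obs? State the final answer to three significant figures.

Y_obs ≈ 0.286 g VSS/g soluble BOD₅

The observed yield is Y_obs = Y/(1 + k_d·θ_c) = 0.595 / (1 + 0.0723 × 14.9) = 0.595 / 2.077 = 0.2864 g VSS per g soluble BOD₅ removed.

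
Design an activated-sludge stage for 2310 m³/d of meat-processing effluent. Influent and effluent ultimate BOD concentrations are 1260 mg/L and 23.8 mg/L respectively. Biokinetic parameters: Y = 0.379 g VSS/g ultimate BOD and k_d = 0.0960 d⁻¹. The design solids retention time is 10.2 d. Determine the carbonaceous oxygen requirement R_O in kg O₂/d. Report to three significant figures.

R_O ≈ 2080 kg O₂/d

Observed yield with endogenous decay: Y_obs = Y / (1 + k_d·θ_c) = 0.379 / (1 + 0.0960 × 10.2) = 0.379 / 1.979 = 0.1915 g VSS/g ultimate BOD.
Substrate removed = Q·(S₀ − S) = 2310 m³/d × (1260 − 23.8) g/m³ = 2.86×10^6 g/d = 2856 kg/d.
Biomass synthesised: P_X = Y_obs × 2856 = 546.8 kg VSS/d.
R_O = Q·(S₀ − S) − 1.42·P_X = 2856 − 1.42 × 546.8 = 2079 kg O₂/d.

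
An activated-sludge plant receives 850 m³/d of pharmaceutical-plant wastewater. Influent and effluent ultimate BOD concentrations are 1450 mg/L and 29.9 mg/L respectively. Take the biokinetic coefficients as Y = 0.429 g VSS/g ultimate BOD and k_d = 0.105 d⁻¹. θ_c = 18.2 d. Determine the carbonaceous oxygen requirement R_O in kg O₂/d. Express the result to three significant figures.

The observed yield is Y_obs = Y/(1 + k_d·θ_c) = 0.429 / (1 + 0.105 × 18.2) = 0.429 / 2.911 = 0.1474 g VSS per g ultimate BOD removed.
Q·(S₀ − S) = 850 × (1450 − 29.9) × 10⁻³ = 1207 kg/d removed.
Biomass synthesised: P_X = Y_obs × 1207 = 177.9 kg VSS/d.
R_O = Q·(S₀ − S) − 1.42·P_X = 1207 − 1.42 × 177.9 = 954.5 kg O₂/d.

R_O ≈ 954 kg O₂/d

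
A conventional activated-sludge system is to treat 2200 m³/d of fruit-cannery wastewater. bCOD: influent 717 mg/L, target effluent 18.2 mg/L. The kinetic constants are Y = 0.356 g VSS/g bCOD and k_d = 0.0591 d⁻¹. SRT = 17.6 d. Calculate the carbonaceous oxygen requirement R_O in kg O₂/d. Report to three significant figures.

R_O ≈ 1160 kg O₂/d

The observed yield is Y_obs = Y/(1 + k_d·θ_c) = 0.356 / (1 + 0.0591 × 17.6) = 0.356 / 2.040 = 0.1745 g VSS per g bCOD removed.
Q·(S₀ − S) = 2200 × (717 − 18.2) × 10⁻³ = 1537 kg/d removed.
P_X = Y_obs·Q·(S₀ − S) = 0.1745 × 1537 = 268.3 kg VSS/d.
R_O = Q·ΔS − 1.42 P_X = 1537 − 380.9 = 1156 kg O₂/d.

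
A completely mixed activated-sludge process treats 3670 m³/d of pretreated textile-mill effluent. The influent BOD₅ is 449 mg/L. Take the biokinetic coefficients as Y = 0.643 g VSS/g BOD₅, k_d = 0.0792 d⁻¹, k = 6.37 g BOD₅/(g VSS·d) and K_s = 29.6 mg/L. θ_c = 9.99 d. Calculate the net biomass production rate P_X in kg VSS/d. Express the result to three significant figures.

From the Monod/SRT balance for a CMAS, S = K_s·(1+k_d θ_c)/[θ_c·(Y k − k_d) − 1] = 29.6 × (1 + 0.0792 × 9.99) / [9.99 × (0.643 × 6.37 − 0.0792) − 1] = 53.02 / 39.13 = 1.355 mg/L.
Correct the yield for decay: Y_obs = Y/(1 + k_d θ_c) = 0.643 / (1 + 0.0792 × 9.99) = 0.643 / 1.791 = 0.3590.
Mass of BOD₅ removed per day: Q(S₀ − S) = 3670 × 447.6 g/m³ = 1643 kg/d.
Biomass produced: P_X = Y_obs·Q·ΔS = 0.3590 × 1643 ≈ 589.7 kg VSS/d.

P_X ≈ 590 kg VSS/d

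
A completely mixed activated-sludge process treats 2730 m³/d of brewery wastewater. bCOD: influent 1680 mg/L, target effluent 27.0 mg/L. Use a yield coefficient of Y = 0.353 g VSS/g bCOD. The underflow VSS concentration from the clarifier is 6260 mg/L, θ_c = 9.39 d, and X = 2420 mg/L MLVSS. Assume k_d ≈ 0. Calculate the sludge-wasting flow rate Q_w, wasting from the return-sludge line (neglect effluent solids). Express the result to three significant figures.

Q_w ≈ 254 m³/d

With k_d = 0 the design equation reduces to V = Y Q (S₀−S) θ_c / X = 0.353 × 2730 × (1680 − 27.0) × 9.39 / 2420 = 6181 m³.
θ_c = V·X/(Q_w·X_r) when wasting from the recycle, so Q_w = V·X/(θ_c·X_r) = 6181 × 2420 / (9.39 × 6260) = 254.5 m³/d.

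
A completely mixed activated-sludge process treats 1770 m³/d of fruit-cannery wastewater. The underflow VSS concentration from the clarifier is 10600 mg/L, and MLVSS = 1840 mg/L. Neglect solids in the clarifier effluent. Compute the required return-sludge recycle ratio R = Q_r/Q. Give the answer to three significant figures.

R = Q_r/Q = X/(X_r − X) = 1840 / (10600 − 1840) = 0.2100.

R ≈ 0.210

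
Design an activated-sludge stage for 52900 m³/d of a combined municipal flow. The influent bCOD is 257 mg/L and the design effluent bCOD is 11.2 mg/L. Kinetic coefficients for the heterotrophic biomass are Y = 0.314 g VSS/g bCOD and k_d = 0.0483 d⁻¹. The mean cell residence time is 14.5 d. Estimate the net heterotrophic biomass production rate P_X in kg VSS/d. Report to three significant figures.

P_X ≈ 2400 kg VSS/d

Y_obs = Y / (1 + k_d θ_c) = 0.314 / (1 + 0.0483 × 14.5) = 0.314 / 1.700 = 0.1847.
ΔS = 257 − 11.2 = 245.8 mg/L, so the substrate removal rate is 52900 × 245.8/1000 = 13003 kg bCOD/d.
P_X = Y_obs · Q(S₀ − S) = 0.1847 × 13003 = 2401 kg VSS/d.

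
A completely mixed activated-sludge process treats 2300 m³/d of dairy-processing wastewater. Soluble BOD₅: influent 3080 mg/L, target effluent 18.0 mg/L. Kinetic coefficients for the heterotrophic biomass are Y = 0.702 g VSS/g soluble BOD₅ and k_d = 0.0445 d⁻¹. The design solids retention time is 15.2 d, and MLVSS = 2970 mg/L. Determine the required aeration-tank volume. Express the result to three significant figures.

V ≈ 15100 m³

Steady-state biomass mass balance: V·X·(1 + k_d·θ_c) = Y·Q·(S₀ − S)·θ_c, so V = 0.702 × 2300 × (3080 − 18.0) × 15.2 / [2970 × (1 + 0.0445 × 15.2)] = 7.51×10^7 / 4979 = 15093 m³.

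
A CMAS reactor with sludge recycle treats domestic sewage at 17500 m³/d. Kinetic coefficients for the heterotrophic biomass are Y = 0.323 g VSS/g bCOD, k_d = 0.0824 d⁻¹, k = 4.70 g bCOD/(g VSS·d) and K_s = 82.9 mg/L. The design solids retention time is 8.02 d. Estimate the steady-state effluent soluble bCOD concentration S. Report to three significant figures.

S ≈ 13.1 mg/L

Effluent substrate depends only on kinetics and SRT: S = K_s(1 + k_d θ_c) / [θ_c(Yk − k_d) − 1] = 82.9 × (1 + 0.0824 × 8.02) / [8.02 × (0.323 × 4.70 − 0.0824) − 1] = 137.7 / 10.51 = 13.09 mg/L.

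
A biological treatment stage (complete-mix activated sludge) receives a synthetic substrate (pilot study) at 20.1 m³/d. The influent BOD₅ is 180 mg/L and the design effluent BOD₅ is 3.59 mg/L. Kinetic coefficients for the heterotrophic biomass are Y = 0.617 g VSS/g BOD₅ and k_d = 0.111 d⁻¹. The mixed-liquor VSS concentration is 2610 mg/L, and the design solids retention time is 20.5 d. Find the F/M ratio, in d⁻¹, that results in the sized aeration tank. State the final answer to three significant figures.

F/M ≈ 0.264 d⁻¹

From the SRT design equation V = Y Q (S₀−S) θ_c / [X (1 + k_d θ_c)] = 0.617 × 20.1 × (180 − 3.59) × 20.5 / [2610 × (1 + 0.111 × 20.5)] = 4.48×10^4 / 8549 = 5.246 m³.
Food-to-microorganism ratio F/M = Q S₀ / (V X) = 20.1 × 180 / (5.246 × 2610) = 0.2642 d⁻¹.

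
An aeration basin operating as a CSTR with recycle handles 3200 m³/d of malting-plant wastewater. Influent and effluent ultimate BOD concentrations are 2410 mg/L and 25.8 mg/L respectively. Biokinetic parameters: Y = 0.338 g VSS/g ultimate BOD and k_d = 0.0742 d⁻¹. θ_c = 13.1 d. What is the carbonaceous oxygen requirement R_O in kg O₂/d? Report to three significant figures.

Y_obs = Y / (1 + k_d θ_c) = 0.338 / (1 + 0.0742 × 13.1) = 0.338 / 1.972 = 0.1714.
Q·(S₀ − S) = 3200 × (2410 − 25.8) × 10⁻³ = 7629 kg/d removed.
P_X = Y_obs·Q·(S₀ − S) = 0.1714 × 7629 = 1308 kg VSS/d.
Carbonaceous O₂ demand = substrate oxidised − cell-mass equivalent = 7629 − 1.42 × 1308 = 5773 kg O₂/d.

R_O ≈ 5770 kg O₂/d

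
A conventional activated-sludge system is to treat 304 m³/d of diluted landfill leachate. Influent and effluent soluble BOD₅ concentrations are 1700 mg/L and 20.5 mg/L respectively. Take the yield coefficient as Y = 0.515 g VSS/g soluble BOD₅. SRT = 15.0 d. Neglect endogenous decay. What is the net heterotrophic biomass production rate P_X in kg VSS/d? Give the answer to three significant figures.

No decay correction is needed, so Y_obs = Y = 0.515.
Mass of soluble BOD₅ removed per day: Q(S₀ − S) = 304 × 1680 g/m³ = 510.6 kg/d.
Biomass produced: P_X = Y_obs·Q·ΔS = 0.5150 × 510.6 ≈ 262.9 kg VSS/d.

P_X ≈ 263 kg VSS/d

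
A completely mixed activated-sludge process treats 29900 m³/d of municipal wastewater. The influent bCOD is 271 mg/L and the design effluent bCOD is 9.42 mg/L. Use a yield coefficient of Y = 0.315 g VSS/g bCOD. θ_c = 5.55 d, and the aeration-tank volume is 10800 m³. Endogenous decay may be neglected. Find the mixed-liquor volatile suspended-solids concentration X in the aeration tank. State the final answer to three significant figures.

From V·X = Y·Q·(S₀ − S)·θ_c (decay neglected): X = 0.315 × 29900 × (271 − 9.42) × 5.55 / 10800 = 1266 mg/L.

X ≈ 1270 mg/L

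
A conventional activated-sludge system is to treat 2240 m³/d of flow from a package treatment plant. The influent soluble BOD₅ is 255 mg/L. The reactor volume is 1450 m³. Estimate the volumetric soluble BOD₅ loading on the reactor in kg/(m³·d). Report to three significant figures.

L_v ≈ 0.394 kg soluble BOD₅/(m³·d)

L_v = Q S₀ / V = 2240 × 255 × 10⁻³ / 1450 = 0.3939 kg/(m³·d).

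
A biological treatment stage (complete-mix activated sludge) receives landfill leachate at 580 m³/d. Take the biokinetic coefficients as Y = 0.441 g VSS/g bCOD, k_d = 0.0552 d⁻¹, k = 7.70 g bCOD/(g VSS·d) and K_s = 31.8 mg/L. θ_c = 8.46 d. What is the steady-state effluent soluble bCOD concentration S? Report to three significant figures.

S ≈ 1.71 mg/L

For a completely mixed reactor with recycle the Lawrence–McCarty relation gives S = K_s·(1 + k_d·θ_c) / [θ_c·(Y·k − k_d) − 1] = 31.8 × (1 + 0.0552 × 8.46) / [8.46 × (0.441 × 7.70 − 0.0552) − 1] = 46.65 / 27.26 = 1.711 mg/L.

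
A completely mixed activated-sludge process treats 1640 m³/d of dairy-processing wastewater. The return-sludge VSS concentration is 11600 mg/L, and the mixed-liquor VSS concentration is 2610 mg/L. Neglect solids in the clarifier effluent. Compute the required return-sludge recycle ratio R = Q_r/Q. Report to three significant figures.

R = Q_r/Q = X/(X_r − X) = 2610 / (11600 − 2610) = 0.2903.

R ≈ 0.290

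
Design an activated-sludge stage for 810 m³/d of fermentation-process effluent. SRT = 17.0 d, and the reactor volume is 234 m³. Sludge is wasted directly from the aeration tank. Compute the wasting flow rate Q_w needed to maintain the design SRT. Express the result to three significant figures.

Q_w ≈ 13.8 m³/d

For wasting at MLVSS concentration, Q_w = V/θ_c = 234.0/17.0 = 13.76 m³/d.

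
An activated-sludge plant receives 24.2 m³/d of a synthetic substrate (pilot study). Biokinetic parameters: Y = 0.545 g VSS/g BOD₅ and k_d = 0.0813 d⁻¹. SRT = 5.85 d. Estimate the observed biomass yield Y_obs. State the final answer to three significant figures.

Y_obs ≈ 0.369 g VSS/g BOD₅

Observed yield with endogenous decay: Y_obs = Y / (1 + k_d·θ_c) = 0.545 / (1 + 0.0813 × 5.85) = 0.545 / 1.476 = 0.3693 g VSS/g BOD₅.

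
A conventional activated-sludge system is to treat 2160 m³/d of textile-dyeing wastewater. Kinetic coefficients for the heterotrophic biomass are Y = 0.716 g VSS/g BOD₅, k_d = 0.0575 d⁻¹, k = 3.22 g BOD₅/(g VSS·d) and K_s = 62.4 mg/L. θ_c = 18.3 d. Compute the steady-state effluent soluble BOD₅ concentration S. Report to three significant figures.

S ≈ 3.19 mg/L

For a completely mixed reactor with recycle the Lawrence–McCarty relation gives S = K_s·(1 + k_d·θ_c) / [θ_c·(Y·k − k_d) − 1] = 62.4 × (1 + 0.0575 × 18.3) / [18.3 × (0.716 × 3.22 − 0.0575) − 1] = 128.1 / 40.14 = 3.190 mg/L.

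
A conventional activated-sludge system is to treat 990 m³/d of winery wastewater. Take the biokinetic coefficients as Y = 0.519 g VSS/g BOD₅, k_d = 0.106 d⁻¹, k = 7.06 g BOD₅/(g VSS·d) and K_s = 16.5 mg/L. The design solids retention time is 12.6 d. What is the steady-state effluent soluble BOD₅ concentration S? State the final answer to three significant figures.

S ≈ 0.879 mg/L

From the Monod/SRT balance for a CMAS, S = K_s·(1+k_d θ_c)/[θ_c·(Y k − k_d) − 1] = 16.5 × (1 + 0.106 × 12.6) / [12.6 × (0.519 × 7.06 − 0.106) − 1] = 38.54 / 43.83 = 0.8792 mg/L.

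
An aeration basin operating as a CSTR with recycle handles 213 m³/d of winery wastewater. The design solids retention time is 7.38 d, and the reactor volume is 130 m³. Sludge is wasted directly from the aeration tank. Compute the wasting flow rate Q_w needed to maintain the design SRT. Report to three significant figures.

Q_w ≈ 17.6 m³/d

With mixed-liquor wasting, θ_c = V/Q_w, so Q_w = V/θ_c = 130.0/7.38 = 17.62 m³/d.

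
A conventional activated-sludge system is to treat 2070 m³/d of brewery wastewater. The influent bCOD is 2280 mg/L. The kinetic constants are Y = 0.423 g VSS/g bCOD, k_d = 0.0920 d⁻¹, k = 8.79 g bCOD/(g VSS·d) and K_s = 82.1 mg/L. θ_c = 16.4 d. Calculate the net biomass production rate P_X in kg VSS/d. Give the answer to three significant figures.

From the Monod/SRT balance for a CMAS, S = K_s·(1+k_d θ_c)/[θ_c·(Y k − k_d) − 1] = 82.1 × (1 + 0.0920 × 16.4) / [16.4 × (0.423 × 8.79 − 0.0920) − 1] = 206.0 / 58.47 = 3.523 mg/L.
Y_obs = Y / (1 + k_d θ_c) = 0.423 / (1 + 0.0920 × 16.4) = 0.423 / 2.509 = 0.1686.
Mass of bCOD removed per day: Q(S₀ − S) = 2070 × 2276 g/m³ = 4712 kg/d.
P_X = Y_obs · Q(S₀ − S) = 0.1686 × 4712 = 794.5 kg VSS/d.

P_X ≈ 795 kg VSS/d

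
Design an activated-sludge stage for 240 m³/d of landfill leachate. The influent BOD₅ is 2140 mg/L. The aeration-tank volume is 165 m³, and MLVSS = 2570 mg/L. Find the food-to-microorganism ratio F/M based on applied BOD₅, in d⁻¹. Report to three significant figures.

F/M = Q·S₀ / (V·X) = 240 × 2140 / (165.0 × 2570) = 1.211 g BOD₅·(g VSS·d)⁻¹.

F/M ≈ 1.21 d⁻¹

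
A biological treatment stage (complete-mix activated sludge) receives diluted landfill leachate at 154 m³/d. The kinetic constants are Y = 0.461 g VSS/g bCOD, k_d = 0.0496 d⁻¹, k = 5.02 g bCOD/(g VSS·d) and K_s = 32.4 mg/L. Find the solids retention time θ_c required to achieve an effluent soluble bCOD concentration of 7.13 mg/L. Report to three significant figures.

θ_c ≈ 2.72 d

From 1/θ_c = Y·k·S/(K_s + S) − k_d: Y·k·S/(K_s+S) = 0.461 × 5.02 × 7.13 / (32.4 + 7.13) = 0.4174 d⁻¹.
θ_c = 1/(μ − k_d) = 1/(0.4174 − 0.0496) = 1/0.3678 = 2.719 d.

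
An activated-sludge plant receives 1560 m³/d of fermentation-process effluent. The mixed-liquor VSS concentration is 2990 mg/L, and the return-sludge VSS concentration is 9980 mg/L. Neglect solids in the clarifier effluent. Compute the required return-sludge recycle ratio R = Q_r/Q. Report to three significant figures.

R ≈ 0.428

Mass balance around the secondary clarifier (neglecting effluent solids): R = X / (X_r − X) = 2990 / (9980 − 2990) = 0.4278.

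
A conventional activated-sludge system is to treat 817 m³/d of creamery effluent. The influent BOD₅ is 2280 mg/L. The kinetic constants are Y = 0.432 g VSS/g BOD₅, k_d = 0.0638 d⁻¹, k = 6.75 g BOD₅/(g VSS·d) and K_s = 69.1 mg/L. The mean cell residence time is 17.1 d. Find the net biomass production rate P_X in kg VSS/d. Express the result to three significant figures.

Effluent substrate depends only on kinetics and SRT: S = K_s(1 + k_d θ_c) / [θ_c(Yk − k_d) − 1] = 69.1 × (1 + 0.0638 × 17.1) / [17.1 × (0.432 × 6.75 − 0.0638) − 1] = 144.5 / 47.77 = 3.024 mg/L.
The observed yield is Y_obs = Y/(1 + k_d·θ_c) = 0.432 / (1 + 0.0638 × 17.1) = 0.432 / 2.091 = 0.2066 g VSS per g BOD₅ removed.
ΔS = 2280 − 3.02 = 2277 mg/L, so the substrate removal rate is 817 × 2277/1000 = 1860 kg BOD₅/d.
Biomass produced: P_X = Y_obs·Q·ΔS = 0.2066 × 1860 ≈ 384.3 kg VSS/d.

P_X ≈ 384 kg VSS/d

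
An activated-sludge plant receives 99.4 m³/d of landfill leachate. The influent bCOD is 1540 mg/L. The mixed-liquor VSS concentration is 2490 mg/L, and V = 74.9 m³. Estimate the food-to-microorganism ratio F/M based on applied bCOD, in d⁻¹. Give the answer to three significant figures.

F/M ≈ 0.821 d⁻¹

F/M = applied load / biomass = Q·S₀/(V·X) = 99.4 × 1540 / (74.90 × 2490) = 0.8208 d⁻¹.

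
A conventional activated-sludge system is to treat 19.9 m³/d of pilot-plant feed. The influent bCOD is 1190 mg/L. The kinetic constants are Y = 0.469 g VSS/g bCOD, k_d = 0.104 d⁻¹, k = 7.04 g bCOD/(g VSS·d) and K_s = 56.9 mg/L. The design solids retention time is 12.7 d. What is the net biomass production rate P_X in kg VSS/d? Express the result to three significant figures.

P_X ≈ 4.77 kg VSS/d

For a completely mixed reactor with recycle the Lawrence–McCarty relation gives S = K_s·(1 + k_d·θ_c) / [θ_c·(Y·k − k_d) − 1] = 56.9 × (1 + 0.104 × 12.7) / [12.7 × (0.469 × 7.04 − 0.104) − 1] = 132.1 / 39.61 = 3.334 mg/L.
Y_obs = Y / (1 + k_d θ_c) = 0.469 / (1 + 0.104 × 12.7) = 0.469 / 2.321 = 0.2021.
ΔS = 1190 − 3.33 = 1187 mg/L, so the substrate removal rate is 19.9 × 1187/1000 = 23.61 kg bCOD/d.
P_X = Y_obs · Q(S₀ − S) = 0.2021 × 23.61 = 4.772 kg VSS/d.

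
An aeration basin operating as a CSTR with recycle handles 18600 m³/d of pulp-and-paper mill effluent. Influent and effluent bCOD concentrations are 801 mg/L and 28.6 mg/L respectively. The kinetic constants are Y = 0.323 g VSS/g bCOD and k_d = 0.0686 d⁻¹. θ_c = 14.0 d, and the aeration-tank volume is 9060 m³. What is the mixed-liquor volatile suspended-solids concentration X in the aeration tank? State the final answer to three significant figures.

X ≈ 3660 mg/L

X = Y·Q·ΔS·θ_c / [V·(1 + k_d θ_c)] = 0.323 × 18600 × (801 − 28.6) × 14.0 / [9060 × (1 + 0.0686 × 14.0)] = 3658 mg/L.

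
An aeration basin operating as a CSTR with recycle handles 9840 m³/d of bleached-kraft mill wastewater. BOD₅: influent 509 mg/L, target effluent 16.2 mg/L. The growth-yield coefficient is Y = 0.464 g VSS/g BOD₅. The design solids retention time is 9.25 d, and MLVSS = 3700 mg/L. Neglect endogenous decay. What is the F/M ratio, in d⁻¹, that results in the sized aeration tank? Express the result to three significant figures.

F/M ≈ 0.241 d⁻¹

With k_d = 0 the design equation reduces to V = Y Q (S₀−S) θ_c / X = 0.464 × 9840 × (509 − 16.2) × 9.25 / 3700 = 5625 m³.
F/M = applied load / biomass = Q·S₀/(V·X) = 9840 × 509 / (5625 × 3700) = 0.2407 d⁻¹.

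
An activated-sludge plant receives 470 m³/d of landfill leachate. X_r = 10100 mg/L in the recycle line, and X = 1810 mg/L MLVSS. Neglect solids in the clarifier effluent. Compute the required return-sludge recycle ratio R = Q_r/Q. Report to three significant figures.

R ≈ 0.218

R = Q_r/Q = X/(X_r − X) = 1810 / (10100 − 1810) = 0.2183.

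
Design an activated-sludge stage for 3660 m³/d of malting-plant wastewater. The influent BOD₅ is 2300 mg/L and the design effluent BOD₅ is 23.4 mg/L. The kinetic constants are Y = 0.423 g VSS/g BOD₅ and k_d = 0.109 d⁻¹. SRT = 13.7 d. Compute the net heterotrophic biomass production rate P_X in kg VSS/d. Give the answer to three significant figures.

P_X ≈ 1410 kg VSS/d

The observed yield is Y_obs = Y/(1 + k_d·θ_c) = 0.423 / (1 + 0.109 × 13.7) = 0.423 / 2.493 = 0.1697 g VSS per g BOD₅ removed.
Q·(S₀ − S) = 3660 × (2300 − 23.4) × 10⁻³ = 8332 kg/d removed.
P_X = Y_obs · Q(S₀ − S) = 0.1697 × 8332 = 1414 kg VSS/d.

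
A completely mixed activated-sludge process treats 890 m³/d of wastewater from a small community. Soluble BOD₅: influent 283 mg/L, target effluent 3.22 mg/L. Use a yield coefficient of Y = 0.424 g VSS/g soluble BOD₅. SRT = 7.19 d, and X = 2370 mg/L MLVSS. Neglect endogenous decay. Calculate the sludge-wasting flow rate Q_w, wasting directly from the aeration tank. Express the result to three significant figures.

Biomass mass balance (decay neglected): V·X = Y·Q·(S₀ − S)·θ_c, so V = 0.424 × 890 × (283 − 3.22) × 7.19 / 2370 = 320.3 m³.
For wasting at MLVSS concentration, Q_w = V/θ_c = 320.3/7.19 = 44.55 m³/d.

Q_w ≈ 44.5 m³/d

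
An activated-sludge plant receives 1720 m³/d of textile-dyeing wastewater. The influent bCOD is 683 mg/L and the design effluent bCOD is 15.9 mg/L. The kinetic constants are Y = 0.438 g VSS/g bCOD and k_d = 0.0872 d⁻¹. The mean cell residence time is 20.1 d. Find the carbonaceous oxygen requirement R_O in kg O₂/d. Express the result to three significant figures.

Correct the yield for decay: Y_obs = Y/(1 + k_d θ_c) = 0.438 / (1 + 0.0872 × 20.1) = 0.438 / 2.753 = 0.1591.
ΔS = 683 − 15.9 = 667.1 mg/L, so the substrate removal rate is 1720 × 667.1/1000 = 1147 kg bCOD/d.
Biomass synthesised: P_X = Y_obs × 1147 = 182.6 kg VSS/d.
R_O = Q·ΔS − 1.42 P_X = 1147 − 259.3 = 888.2 kg O₂/d.

R_O ≈ 888 kg O₂/d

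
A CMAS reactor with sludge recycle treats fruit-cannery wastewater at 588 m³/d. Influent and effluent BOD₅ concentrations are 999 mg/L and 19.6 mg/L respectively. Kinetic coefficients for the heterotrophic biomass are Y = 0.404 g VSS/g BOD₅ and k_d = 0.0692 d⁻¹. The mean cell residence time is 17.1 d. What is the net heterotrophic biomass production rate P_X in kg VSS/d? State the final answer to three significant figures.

Correct the yield for decay: Y_obs = Y/(1 + k_d θ_c) = 0.404 / (1 + 0.0692 × 17.1) = 0.404 / 2.183 = 0.1850.
Substrate removed = Q·(S₀ − S) = 588 m³/d × (999 − 19.6) g/m³ = 5.76×10^5 g/d = 575.9 kg/d.
Net biomass production P_X = Y_obs × Q·(S₀ − S) = 0.1850 × 575.9 = 106.6 kg VSS/d.

P_X ≈ 107 kg VSS/d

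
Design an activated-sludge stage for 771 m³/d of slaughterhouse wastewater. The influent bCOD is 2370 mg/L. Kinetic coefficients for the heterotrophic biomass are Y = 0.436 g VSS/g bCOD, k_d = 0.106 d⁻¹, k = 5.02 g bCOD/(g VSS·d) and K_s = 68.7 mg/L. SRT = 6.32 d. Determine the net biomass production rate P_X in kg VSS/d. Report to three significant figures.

For a completely mixed reactor with recycle the Lawrence–McCarty relation gives S = K_s·(1 + k_d·θ_c) / [θ_c·(Y·k − k_d) − 1] = 68.7 × (1 + 0.106 × 6.32) / [6.32 × (0.436 × 5.02 − 0.106) − 1] = 114.7 / 12.16 = 9.432 mg/L.
Observed yield with endogenous decay: Y_obs = Y / (1 + k_d·θ_c) = 0.436 / (1 + 0.106 × 6.32) = 0.436 / 1.670 = 0.2611 g VSS/g bCOD.
Mass of bCOD removed per day: Q(S₀ − S) = 771 × 2361 g/m³ = 1820 kg/d.
Biomass produced: P_X = Y_obs·Q·ΔS = 0.2611 × 1820 ≈ 475.2 kg VSS/d.

P_X ≈ 475 kg VSS/d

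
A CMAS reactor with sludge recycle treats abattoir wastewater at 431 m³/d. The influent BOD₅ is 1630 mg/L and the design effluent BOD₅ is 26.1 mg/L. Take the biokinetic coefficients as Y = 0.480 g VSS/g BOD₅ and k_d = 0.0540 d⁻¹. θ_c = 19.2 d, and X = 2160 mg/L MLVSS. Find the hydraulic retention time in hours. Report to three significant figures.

τ ≈ 80.6 h

Rearranging the biomass balance for a CMAS with decay, V = Y·Q·ΔS·θ_c / [X·(1+k_d θ_c)] = 0.480 × 431 × (1630 − 26.1) × 19.2 / [2160 × (1 + 0.0540 × 19.2)] = 6.37×10^6 / 4399 = 1448 m³.
HRT = V/Q = 1448 m³ / 431 m³·d⁻¹ = 3.360 d × 24 = 80.64 h.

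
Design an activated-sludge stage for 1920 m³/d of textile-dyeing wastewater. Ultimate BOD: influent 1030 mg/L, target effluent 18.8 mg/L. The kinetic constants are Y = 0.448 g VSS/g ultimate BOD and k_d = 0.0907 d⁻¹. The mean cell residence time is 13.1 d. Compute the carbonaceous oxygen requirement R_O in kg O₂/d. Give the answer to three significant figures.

The observed yield is Y_obs = Y/(1 + k_d·θ_c) = 0.448 / (1 + 0.0907 × 13.1) = 0.448 / 2.188 = 0.2047 g VSS per g ultimate BOD removed.
ΔS = 1030 − 18.8 = 1011 mg/L, so the substrate removal rate is 1920 × 1011/1000 = 1942 kg ultimate BOD/d.
Net sludge production P_X = 0.2047 × 1942 = 397.5 kg VSS/d.
Carbonaceous O₂ demand = substrate oxidised − cell-mass equivalent = 1942 − 1.42 × 397.5 = 1377 kg O₂/d.

R_O ≈ 1380 kg O₂/d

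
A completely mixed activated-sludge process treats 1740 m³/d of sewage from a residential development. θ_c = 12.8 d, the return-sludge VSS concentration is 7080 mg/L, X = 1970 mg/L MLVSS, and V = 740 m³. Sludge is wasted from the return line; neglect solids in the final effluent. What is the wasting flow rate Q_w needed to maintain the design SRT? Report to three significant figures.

Q_w ≈ 16.1 m³/d

θ_c = V·X/(Q_w·X_r) when wasting from the recycle, so Q_w = V·X/(θ_c·X_r) = 740.0 × 1970 / (12.8 × 7080) = 16.09 m³/d.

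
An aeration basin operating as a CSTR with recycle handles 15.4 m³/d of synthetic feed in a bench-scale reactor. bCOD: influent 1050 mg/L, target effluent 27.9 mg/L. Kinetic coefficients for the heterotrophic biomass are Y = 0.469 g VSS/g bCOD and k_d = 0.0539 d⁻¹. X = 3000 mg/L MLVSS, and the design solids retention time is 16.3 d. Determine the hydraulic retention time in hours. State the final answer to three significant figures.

From the SRT design equation V = Y Q (S₀−S) θ_c / [X (1 + k_d θ_c)] = 0.469 × 15.4 × (1050 − 27.9) × 16.3 / [3000 × (1 + 0.0539 × 16.3)] = 1.2×10^5 / 5636 = 21.35 m³.
Hydraulic retention time τ = V/Q = 21.35 / 15.4 = 1.386 d = 33.27 h.

τ ≈ 33.3 h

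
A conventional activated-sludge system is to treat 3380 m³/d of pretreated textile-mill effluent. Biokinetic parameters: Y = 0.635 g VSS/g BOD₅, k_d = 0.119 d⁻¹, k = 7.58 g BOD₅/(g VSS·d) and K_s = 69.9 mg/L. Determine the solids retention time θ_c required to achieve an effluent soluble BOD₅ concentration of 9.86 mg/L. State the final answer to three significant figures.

At the target effluent, Y k S/(K_s+S) = 0.635×7.58×9.86/79.76 = 0.5950 d⁻¹.
Then 1/θ_c = μ − k_d = 0.5950 − 0.119 = 0.4760 d⁻¹, giving θ_c = 2.101 d.

θ_c ≈ 2.10 d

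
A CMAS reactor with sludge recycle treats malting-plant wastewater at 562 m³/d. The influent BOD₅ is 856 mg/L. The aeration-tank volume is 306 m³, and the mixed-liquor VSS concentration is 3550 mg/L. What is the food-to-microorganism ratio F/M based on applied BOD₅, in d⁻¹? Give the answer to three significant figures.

F/M = Q·S₀ / (V·X) = 562 × 856 / (306.0 × 3550) = 0.4429 g BOD₅·(g VSS·d)⁻¹.

F/M ≈ 0.443 d⁻¹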